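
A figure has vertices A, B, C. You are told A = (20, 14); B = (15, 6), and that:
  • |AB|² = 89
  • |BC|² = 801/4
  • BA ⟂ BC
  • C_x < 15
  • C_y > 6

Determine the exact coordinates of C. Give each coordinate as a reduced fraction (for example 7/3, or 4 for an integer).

1. C_x = 3  [[BA ⟂ BC ⇒ 5x+8y-123=0] ∩ [|C−(15, 6)|²=801/4]]
2. C_y = 27/2  [[BA ⟂ BC ⇒ 5x+8y-123=0] ∩ [|C−(15, 6)|²=801/4]]
   so C = (3, 27/2)

C = (3, 27/2)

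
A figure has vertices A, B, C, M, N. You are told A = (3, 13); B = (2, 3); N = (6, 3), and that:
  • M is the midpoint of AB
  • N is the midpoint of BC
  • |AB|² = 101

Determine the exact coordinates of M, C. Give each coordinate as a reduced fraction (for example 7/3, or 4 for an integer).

1. M_x = 5/2  [2·M = A+B = (3, 13)+(2, 3)]
2. M_y = 8  [2·M = A+B = (3, 13)+(2, 3)]
   so M = (5/2, 8)
3. C_x = 10  [C = 2·N−B = 2·(6, 3)−(2, 3)]
4. C_y = 3  [C = 2·N−B = 2·(6, 3)−(2, 3)]
   so C = (10, 3)

M = (5/2, 8)
C = (10, 3)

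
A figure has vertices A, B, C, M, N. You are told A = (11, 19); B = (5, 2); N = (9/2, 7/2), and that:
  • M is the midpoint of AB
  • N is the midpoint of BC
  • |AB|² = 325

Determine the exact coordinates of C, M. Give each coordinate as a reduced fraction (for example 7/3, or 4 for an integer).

1. M_x = 8  [2·M = A+B = (11, 19)+(5, 2)]
2. M_y = 21/2  [2·M = A+B = (11, 19)+(5, 2)]
   so M = (8, 21/2)
3. C_x = 4  [C = 2·N−B = 2·(9/2, 7/2)−(5, 2)]
4. C_y = 5  [C = 2·N−B = 2·(9/2, 7/2)−(5, 2)]
   so C = (4, 5)

C = (4, 5)
M = (8, 21/2)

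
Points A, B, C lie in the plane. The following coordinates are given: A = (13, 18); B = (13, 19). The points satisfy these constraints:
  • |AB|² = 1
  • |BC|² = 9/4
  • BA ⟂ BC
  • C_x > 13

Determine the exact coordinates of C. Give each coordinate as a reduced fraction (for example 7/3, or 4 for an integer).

C = (29/2, 19)

1. C_x = 29/2  [[BA ⟂ BC ⇒ -1y+19=0] ∩ [|C−(13, 19)|²=9/4]]
2. C_y = 19  [[BA ⟂ BC ⇒ -1y+19=0] ∩ [|C−(13, 19)|²=9/4]]
   so C = (29/2, 19)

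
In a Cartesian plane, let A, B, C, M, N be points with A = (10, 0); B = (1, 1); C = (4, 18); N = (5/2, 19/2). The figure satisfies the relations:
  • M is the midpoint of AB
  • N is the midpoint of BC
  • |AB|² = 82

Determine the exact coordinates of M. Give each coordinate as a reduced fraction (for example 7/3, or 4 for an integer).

M = (11/2, 1/2)

1. M_x = 11/2  [2·M = A+B = (10, 0)+(1, 1)]
2. M_y = 1/2  [2·M = A+B = (10, 0)+(1, 1)]
   so M = (11/2, 1/2)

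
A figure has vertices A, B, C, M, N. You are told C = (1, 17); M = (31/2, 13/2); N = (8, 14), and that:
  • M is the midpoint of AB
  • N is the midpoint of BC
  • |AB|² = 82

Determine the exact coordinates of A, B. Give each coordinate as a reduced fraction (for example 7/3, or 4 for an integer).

1. B_x = 15  [B = 2·N−C = 2·(8, 14)−(1, 17)]
2. B_y = 11  [B = 2·N−C = 2·(8, 14)−(1, 17)]
   so B = (15, 11)
3. A_x = 16  [A = 2·M−B = 2·(31/2, 13/2)−(15, 11)]
4. A_y = 2  [A = 2·M−B = 2·(31/2, 13/2)−(15, 11)]
   so A = (16, 2)

A = (16, 2)
B = (15, 11)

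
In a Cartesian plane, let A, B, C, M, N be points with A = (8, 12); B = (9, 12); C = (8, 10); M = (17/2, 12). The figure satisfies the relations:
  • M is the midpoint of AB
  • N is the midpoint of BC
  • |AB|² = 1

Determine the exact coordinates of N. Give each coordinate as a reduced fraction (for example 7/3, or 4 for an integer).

N = (17/2, 11)

1. N_x = 17/2  [2·N = B+C = (9, 12)+(8, 10)]
2. N_y = 11  [2·N = B+C = (9, 12)+(8, 10)]
   so N = (17/2, 11)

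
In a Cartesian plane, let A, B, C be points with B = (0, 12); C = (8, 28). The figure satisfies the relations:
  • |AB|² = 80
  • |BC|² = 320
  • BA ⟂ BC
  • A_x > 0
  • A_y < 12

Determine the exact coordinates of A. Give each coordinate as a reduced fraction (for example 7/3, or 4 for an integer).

1. A_x = 8  [[BA ⟂ BC ⇒ 8x+16y-192=0] ∩ [|A−(0, 12)|²=80]]
2. A_y = 8  [[BA ⟂ BC ⇒ 8x+16y-192=0] ∩ [|A−(0, 12)|²=80]]
   so A = (8, 8)

A = (8, 8)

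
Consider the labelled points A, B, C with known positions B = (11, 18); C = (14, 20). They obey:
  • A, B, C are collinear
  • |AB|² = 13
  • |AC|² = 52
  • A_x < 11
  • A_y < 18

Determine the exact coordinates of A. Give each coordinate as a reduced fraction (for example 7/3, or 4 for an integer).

1. A_x = 8  [[A, B, C are collinear ⇒ -2x+3y-32=0] ∩ [|A−(11, 18)|²=13]]
2. A_y = 16  [[A, B, C are collinear ⇒ -2x+3y-32=0] ∩ [|A−(11, 18)|²=13]]
   so A = (8, 16)

A = (8, 16)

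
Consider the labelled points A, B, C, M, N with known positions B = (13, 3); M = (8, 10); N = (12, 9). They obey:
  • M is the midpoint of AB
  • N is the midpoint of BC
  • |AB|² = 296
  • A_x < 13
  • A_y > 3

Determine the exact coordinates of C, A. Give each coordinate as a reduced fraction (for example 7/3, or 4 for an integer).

C = (11, 15)
A = (3, 17)

1. A_x = 3  [A = 2·M−B = 2·(8, 10)−(13, 3)]
2. A_y = 17  [A = 2·M−B = 2·(8, 10)−(13, 3)]
   so A = (3, 17)
3. C_x = 11  [C = 2·N−B = 2·(12, 9)−(13, 3)]
4. C_y = 15  [C = 2·N−B = 2·(12, 9)−(13, 3)]
   so C = (11, 15)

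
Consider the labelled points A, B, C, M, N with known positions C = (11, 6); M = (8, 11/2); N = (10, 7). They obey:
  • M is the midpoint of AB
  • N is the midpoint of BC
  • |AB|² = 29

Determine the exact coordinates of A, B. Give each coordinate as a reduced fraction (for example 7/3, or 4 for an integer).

1. B_x = 9  [B = 2·N−C = 2·(10, 7)−(11, 6)]
2. B_y = 8  [B = 2·N−C = 2·(10, 7)−(11, 6)]
   so B = (9, 8)
3. A_x = 7  [A = 2·M−B = 2·(8, 11/2)−(9, 8)]
4. A_y = 3  [A = 2·M−B = 2·(8, 11/2)−(9, 8)]
   so A = (7, 3)

A = (7, 3)
B = (9, 8)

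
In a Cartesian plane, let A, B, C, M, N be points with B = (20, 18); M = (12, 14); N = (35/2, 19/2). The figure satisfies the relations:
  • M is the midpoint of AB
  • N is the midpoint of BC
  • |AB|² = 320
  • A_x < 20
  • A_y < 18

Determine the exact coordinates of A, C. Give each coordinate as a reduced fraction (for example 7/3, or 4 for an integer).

A = (4, 10)
C = (15, 1)

1. A_x = 4  [A = 2·M−B = 2·(12, 14)−(20, 18)]
2. A_y = 10  [A = 2·M−B = 2·(12, 14)−(20, 18)]
   so A = (4, 10)
3. C_x = 15  [C = 2·N−B = 2·(35/2, 19/2)−(20, 18)]
4. C_y = 1  [C = 2·N−B = 2·(35/2, 19/2)−(20, 18)]
   so C = (15, 1)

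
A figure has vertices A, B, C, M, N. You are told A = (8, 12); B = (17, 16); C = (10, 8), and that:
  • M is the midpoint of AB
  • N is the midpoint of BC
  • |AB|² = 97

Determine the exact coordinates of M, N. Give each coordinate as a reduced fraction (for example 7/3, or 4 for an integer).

1. M_x = 25/2  [2·M = A+B = (8, 12)+(17, 16)]
2. M_y = 14  [2·M = A+B = (8, 12)+(17, 16)]
   so M = (25/2, 14)
3. N_x = 27/2  [2·N = B+C = (17, 16)+(10, 8)]
4. N_y = 12  [2·N = B+C = (17, 16)+(10, 8)]
   so N = (27/2, 12)

M = (25/2, 14)
N = (27/2, 12)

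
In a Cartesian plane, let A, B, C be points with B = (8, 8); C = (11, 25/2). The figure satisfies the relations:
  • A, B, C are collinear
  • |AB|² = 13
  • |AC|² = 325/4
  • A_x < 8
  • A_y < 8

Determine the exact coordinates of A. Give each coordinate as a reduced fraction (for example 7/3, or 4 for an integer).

A = (6, 5)

1. A_x = 6  [[A, B, C are collinear ⇒ -9/2x+3y+12=0] ∩ [|A−(8, 8)|²=13]]
2. A_y = 5  [[A, B, C are collinear ⇒ -9/2x+3y+12=0] ∩ [|A−(8, 8)|²=13]]
   so A = (6, 5)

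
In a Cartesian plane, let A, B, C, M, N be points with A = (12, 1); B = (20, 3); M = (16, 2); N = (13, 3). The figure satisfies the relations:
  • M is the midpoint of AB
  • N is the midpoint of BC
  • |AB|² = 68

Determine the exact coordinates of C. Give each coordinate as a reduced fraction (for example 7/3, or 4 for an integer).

C = (6, 3)

1. C_x = 6  [C = 2·N−B = 2·(13, 3)−(20, 3)]
2. C_y = 3  [C = 2·N−B = 2·(13, 3)−(20, 3)]
   so C = (6, 3)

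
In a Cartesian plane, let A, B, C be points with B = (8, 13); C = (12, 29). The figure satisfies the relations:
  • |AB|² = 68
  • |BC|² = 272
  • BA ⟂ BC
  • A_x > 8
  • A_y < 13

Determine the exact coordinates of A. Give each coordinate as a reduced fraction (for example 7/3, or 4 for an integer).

1. A_x = 16  [[BA ⟂ BC ⇒ 4x+16y-240=0] ∩ [|A−(8, 13)|²=68]]
2. A_y = 11  [[BA ⟂ BC ⇒ 4x+16y-240=0] ∩ [|A−(8, 13)|²=68]]
   so A = (16, 11)

A = (16, 11)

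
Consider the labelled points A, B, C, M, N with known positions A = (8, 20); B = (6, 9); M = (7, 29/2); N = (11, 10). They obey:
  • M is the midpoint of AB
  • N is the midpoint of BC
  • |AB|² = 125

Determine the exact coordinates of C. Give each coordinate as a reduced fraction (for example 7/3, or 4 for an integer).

1. C_x = 16  [C = 2·N−B = 2·(11, 10)−(6, 9)]
2. C_y = 11  [C = 2·N−B = 2·(11, 10)−(6, 9)]
   so C = (16, 11)

C = (16, 11)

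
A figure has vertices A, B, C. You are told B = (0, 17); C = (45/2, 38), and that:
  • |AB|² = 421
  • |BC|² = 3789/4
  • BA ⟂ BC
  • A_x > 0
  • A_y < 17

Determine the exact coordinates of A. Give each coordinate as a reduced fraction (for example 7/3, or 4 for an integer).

1. A_x = 14  [[BA ⟂ BC ⇒ 45/2x+21y-357=0] ∩ [|A−(0, 17)|²=421]]
2. A_y = 2  [[BA ⟂ BC ⇒ 45/2x+21y-357=0] ∩ [|A−(0, 17)|²=421]]
   so A = (14, 2)

A = (14, 2)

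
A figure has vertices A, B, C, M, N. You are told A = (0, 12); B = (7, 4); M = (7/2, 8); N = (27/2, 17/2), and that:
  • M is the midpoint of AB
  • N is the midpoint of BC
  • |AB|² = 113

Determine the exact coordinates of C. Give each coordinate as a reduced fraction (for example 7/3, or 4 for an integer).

C = (20, 13)

1. C_x = 20  [C = 2·N−B = 2·(27/2, 17/2)−(7, 4)]
2. C_y = 13  [C = 2·N−B = 2·(27/2, 17/2)−(7, 4)]
   so C = (20, 13)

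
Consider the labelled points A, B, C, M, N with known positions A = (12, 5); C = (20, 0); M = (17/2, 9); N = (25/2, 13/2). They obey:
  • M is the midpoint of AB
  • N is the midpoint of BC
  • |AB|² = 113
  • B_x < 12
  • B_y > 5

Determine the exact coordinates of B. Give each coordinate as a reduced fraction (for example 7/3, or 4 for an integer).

1. B_x = 5  [B = 2·M−A = 2·(17/2, 9)−(12, 5)]
2. B_y = 13  [B = 2·M−A = 2·(17/2, 9)−(12, 5)]
   so B = (5, 13)

B = (5, 13)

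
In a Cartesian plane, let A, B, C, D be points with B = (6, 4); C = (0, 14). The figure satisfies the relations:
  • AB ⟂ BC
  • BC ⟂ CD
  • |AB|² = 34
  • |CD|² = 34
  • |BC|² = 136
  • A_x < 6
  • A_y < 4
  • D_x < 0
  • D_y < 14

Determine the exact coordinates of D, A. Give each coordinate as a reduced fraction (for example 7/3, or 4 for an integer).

D = (-5, 11)
A = (1, 1)

1. D_x = -5  [[BC ⟂ CD ⇒ -6x+10y-140=0] ∩ [|D−(0, 14)|²=34]]
2. D_y = 11  [[BC ⟂ CD ⇒ -6x+10y-140=0] ∩ [|D−(0, 14)|²=34]]
   so D = (-5, 11)
3. A_x = 1  [[AB ⟂ BC ⇒ 6x-10y+4=0] ∩ [|A−(6, 4)|²=34]]
4. A_y = 1  [[AB ⟂ BC ⇒ 6x-10y+4=0] ∩ [|A−(6, 4)|²=34]]
   so A = (1, 1)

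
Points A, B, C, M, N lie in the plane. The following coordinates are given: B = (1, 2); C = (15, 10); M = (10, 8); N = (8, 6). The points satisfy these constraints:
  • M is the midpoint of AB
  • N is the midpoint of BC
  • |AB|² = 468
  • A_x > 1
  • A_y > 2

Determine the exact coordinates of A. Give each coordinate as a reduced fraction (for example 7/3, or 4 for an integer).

1. A_x = 19  [A = 2·M−B = 2·(10, 8)−(1, 2)]
2. A_y = 14  [A = 2·M−B = 2·(10, 8)−(1, 2)]
   so A = (19, 14)

A = (19, 14)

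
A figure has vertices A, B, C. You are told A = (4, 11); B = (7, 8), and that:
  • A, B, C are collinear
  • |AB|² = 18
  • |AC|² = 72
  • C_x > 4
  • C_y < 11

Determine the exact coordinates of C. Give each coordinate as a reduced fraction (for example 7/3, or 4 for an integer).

C = (10, 5)

1. C_x = 10  [[A, B, C are collinear ⇒ 3x+3y-45=0] ∩ [|C−(4, 11)|²=72]]
2. C_y = 5  [[A, B, C are collinear ⇒ 3x+3y-45=0] ∩ [|C−(4, 11)|²=72]]
   so C = (10, 5)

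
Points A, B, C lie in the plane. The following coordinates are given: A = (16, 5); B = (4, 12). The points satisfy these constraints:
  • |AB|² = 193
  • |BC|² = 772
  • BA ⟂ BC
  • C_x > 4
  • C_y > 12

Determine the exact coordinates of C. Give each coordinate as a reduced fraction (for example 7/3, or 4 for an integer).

1. C_x = 18  [[BA ⟂ BC ⇒ 12x-7y+36=0] ∩ [|C−(4, 12)|²=772]]
2. C_y = 36  [[BA ⟂ BC ⇒ 12x-7y+36=0] ∩ [|C−(4, 12)|²=772]]
   so C = (18, 36)

C = (18, 36)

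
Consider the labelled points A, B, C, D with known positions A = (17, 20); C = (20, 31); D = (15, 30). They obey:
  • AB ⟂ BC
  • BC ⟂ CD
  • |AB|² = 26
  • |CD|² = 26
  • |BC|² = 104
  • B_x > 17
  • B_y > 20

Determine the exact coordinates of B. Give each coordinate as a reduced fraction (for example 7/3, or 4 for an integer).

1. B_x = 22  [[BC ⟂ CD ⇒ 5x+1y-131=0] ∩ [|B−(17, 20)|²=26]]
2. B_y = 21  [[BC ⟂ CD ⇒ 5x+1y-131=0] ∩ [|B−(17, 20)|²=26]]
   so B = (22, 21)

B = (22, 21)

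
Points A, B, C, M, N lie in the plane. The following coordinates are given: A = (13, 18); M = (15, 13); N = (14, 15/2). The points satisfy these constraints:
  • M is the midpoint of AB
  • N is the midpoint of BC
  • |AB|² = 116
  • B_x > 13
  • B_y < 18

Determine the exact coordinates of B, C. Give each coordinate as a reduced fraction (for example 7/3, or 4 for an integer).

B = (17, 8)
C = (11, 7)

1. B_x = 17  [B = 2·M−A = 2·(15, 13)−(13, 18)]
2. B_y = 8  [B = 2·M−A = 2·(15, 13)−(13, 18)]
   so B = (17, 8)
3. C_x = 11  [C = 2·N−B = 2·(14, 15/2)−(17, 8)]
4. C_y = 7  [C = 2·N−B = 2·(14, 15/2)−(17, 8)]
   so C = (11, 7)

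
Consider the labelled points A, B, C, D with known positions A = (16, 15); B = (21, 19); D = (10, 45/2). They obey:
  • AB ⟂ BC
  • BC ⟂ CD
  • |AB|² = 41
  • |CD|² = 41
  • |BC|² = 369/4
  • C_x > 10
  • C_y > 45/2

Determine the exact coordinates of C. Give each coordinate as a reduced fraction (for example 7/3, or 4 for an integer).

1. C_x = 15  [[AB ⟂ BC ⇒ 5x+4y-181=0] ∩ [|C−(10, 45/2)|²=41]]
2. C_y = 53/2  [[AB ⟂ BC ⇒ 5x+4y-181=0] ∩ [|C−(10, 45/2)|²=41]]
   so C = (15, 53/2)

C = (15, 53/2)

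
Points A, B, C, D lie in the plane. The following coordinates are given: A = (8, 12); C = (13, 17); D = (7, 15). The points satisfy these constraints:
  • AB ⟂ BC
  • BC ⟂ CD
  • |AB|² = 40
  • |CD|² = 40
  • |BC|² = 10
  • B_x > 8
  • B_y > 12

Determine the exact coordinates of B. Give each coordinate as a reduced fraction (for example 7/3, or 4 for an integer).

B = (14, 14)

1. B_x = 14  [[BC ⟂ CD ⇒ 6x+2y-112=0] ∩ [|B−(8, 12)|²=40]]
2. B_y = 14  [[BC ⟂ CD ⇒ 6x+2y-112=0] ∩ [|B−(8, 12)|²=40]]
   so B = (14, 14)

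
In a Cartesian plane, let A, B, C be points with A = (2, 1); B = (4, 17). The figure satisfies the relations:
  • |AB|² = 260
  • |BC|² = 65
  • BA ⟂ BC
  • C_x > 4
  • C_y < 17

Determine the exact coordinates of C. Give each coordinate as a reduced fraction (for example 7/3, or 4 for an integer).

C = (12, 16)

1. C_x = 12  [[BA ⟂ BC ⇒ -2x-16y+280=0] ∩ [|C−(4, 17)|²=65]]
2. C_y = 16  [[BA ⟂ BC ⇒ -2x-16y+280=0] ∩ [|C−(4, 17)|²=65]]
   so C = (12, 16)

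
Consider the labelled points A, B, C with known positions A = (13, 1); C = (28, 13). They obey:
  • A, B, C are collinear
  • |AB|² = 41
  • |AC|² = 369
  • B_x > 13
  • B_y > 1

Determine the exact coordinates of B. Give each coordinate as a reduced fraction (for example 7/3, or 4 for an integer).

1. B_x = 18  [[A, B, C are collinear ⇒ 12x-15y-141=0] ∩ [|B−(13, 1)|²=41]]
2. B_y = 5  [[A, B, C are collinear ⇒ 12x-15y-141=0] ∩ [|B−(13, 1)|²=41]]
   so B = (18, 5)

B = (18, 5)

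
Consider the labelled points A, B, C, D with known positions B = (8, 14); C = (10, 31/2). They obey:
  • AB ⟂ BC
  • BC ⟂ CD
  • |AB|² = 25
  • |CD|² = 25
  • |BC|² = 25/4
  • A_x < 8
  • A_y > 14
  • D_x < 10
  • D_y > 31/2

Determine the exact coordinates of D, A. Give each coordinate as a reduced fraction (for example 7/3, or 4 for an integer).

1. D_x = 7  [[BC ⟂ CD ⇒ 2x+3/2y-173/4=0] ∩ [|D−(10, 31/2)|²=25]]
2. D_y = 39/2  [[BC ⟂ CD ⇒ 2x+3/2y-173/4=0] ∩ [|D−(10, 31/2)|²=25]]
   so D = (7, 39/2)
3. A_x = 5  [[AB ⟂ BC ⇒ -2x-3/2y+37=0] ∩ [|A−(8, 14)|²=25]]
4. A_y = 18  [[AB ⟂ BC ⇒ -2x-3/2y+37=0] ∩ [|A−(8, 14)|²=25]]
   so A = (5, 18)

D = (7, 39/2)
A = (5, 18)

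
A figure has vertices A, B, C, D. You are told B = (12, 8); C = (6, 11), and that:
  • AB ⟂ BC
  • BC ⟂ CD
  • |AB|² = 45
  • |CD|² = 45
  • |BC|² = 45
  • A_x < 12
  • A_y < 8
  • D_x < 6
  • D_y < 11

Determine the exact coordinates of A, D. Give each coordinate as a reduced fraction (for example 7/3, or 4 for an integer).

1. A_x = 9  [[AB ⟂ BC ⇒ 6x-3y-48=0] ∩ [|A−(12, 8)|²=45]]
2. A_y = 2  [[AB ⟂ BC ⇒ 6x-3y-48=0] ∩ [|A−(12, 8)|²=45]]
   so A = (9, 2)
3. D_x = 3  [[BC ⟂ CD ⇒ -6x+3y+3=0] ∩ [|D−(6, 11)|²=45]]
4. D_y = 5  [[BC ⟂ CD ⇒ -6x+3y+3=0] ∩ [|D−(6, 11)|²=45]]
   so D = (3, 5)

A = (9, 2)
D = (3, 5)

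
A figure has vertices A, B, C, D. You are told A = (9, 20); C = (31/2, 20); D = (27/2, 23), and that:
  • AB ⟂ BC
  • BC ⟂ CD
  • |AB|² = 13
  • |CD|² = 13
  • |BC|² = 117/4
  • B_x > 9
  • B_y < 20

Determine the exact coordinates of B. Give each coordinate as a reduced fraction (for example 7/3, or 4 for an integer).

B = (11, 17)

1. B_x = 11  [[BC ⟂ CD ⇒ 2x-3y+29=0] ∩ [|B−(9, 20)|²=13]]
2. B_y = 17  [[BC ⟂ CD ⇒ 2x-3y+29=0] ∩ [|B−(9, 20)|²=13]]
   so B = (11, 17)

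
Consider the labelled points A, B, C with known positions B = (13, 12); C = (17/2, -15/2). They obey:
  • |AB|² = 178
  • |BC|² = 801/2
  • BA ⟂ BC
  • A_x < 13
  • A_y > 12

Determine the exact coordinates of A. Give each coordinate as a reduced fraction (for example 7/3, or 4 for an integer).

A = (0, 15)

1. A_x = 0  [[BA ⟂ BC ⇒ -9/2x-39/2y+585/2=0] ∩ [|A−(13, 12)|²=178]]
2. A_y = 15  [[BA ⟂ BC ⇒ -9/2x-39/2y+585/2=0] ∩ [|A−(13, 12)|²=178]]
   so A = (0, 15)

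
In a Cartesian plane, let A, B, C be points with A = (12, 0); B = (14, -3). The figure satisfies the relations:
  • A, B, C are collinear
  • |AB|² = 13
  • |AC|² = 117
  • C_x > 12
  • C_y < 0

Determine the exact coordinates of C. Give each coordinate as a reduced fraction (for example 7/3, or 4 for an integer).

1. C_x = 18  [[A, B, C are collinear ⇒ 3x+2y-36=0] ∩ [|C−(12, 0)|²=117]]
2. C_y = -9  [[A, B, C are collinear ⇒ 3x+2y-36=0] ∩ [|C−(12, 0)|²=117]]
   so C = (18, -9)

C = (18, -9)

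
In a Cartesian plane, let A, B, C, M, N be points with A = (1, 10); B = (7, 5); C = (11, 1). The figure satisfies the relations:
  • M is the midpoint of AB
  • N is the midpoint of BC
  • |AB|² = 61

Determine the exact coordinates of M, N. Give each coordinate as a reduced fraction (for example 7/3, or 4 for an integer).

1. M_x = 4  [2·M = A+B = (1, 10)+(7, 5)]
2. M_y = 15/2  [2·M = A+B = (1, 10)+(7, 5)]
   so M = (4, 15/2)
3. N_x = 9  [2·N = B+C = (7, 5)+(11, 1)]
4. N_y = 3  [2·N = B+C = (7, 5)+(11, 1)]
   so N = (9, 3)

M = (4, 15/2)
N = (9, 3)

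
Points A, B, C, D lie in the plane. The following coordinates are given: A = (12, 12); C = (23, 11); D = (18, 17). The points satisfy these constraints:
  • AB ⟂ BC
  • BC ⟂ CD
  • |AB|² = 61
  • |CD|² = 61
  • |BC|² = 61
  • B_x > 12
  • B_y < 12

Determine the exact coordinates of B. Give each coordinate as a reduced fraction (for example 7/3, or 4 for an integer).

B = (17, 6)

1. B_x = 17  [[BC ⟂ CD ⇒ 5x-6y-49=0] ∩ [|B−(12, 12)|²=61]]
2. B_y = 6  [[BC ⟂ CD ⇒ 5x-6y-49=0] ∩ [|B−(12, 12)|²=61]]
   so B = (17, 6)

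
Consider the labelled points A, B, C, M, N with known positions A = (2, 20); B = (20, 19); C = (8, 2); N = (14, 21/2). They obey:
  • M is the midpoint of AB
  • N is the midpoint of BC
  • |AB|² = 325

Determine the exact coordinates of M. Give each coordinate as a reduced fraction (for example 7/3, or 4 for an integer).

1. M_x = 11  [2·M = A+B = (2, 20)+(20, 19)]
2. M_y = 39/2  [2·M = A+B = (2, 20)+(20, 19)]
   so M = (11, 39/2)

M = (11, 39/2)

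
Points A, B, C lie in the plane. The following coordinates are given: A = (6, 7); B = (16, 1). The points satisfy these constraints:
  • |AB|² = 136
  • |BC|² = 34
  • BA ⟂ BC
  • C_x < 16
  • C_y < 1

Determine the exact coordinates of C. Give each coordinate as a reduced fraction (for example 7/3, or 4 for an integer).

C = (13, -4)

1. C_x = 13  [[BA ⟂ BC ⇒ -10x+6y+154=0] ∩ [|C−(16, 1)|²=34]]
2. C_y = -4  [[BA ⟂ BC ⇒ -10x+6y+154=0] ∩ [|C−(16, 1)|²=34]]
   so C = (13, -4)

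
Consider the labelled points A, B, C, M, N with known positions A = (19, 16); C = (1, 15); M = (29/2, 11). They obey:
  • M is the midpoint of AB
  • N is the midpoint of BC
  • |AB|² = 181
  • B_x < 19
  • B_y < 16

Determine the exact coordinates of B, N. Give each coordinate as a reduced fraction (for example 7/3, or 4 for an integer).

1. B_x = 10  [B = 2·M−A = 2·(29/2, 11)−(19, 16)]
2. B_y = 6  [B = 2·M−A = 2·(29/2, 11)−(19, 16)]
   so B = (10, 6)
3. N_x = 11/2  [2·N = B+C = (10, 6)+(1, 15)]
4. N_y = 21/2  [2·N = B+C = (10, 6)+(1, 15)]
   so N = (11/2, 21/2)

B = (10, 6)
N = (11/2, 21/2)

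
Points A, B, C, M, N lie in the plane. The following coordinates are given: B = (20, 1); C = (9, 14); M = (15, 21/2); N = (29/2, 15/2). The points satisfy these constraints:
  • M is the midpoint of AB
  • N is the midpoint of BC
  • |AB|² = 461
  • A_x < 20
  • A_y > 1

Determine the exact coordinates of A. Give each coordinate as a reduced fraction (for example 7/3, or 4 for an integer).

A = (10, 20)

1. A_x = 10  [A = 2·M−B = 2·(15, 21/2)−(20, 1)]
2. A_y = 20  [A = 2·M−B = 2·(15, 21/2)−(20, 1)]
   so A = (10, 20)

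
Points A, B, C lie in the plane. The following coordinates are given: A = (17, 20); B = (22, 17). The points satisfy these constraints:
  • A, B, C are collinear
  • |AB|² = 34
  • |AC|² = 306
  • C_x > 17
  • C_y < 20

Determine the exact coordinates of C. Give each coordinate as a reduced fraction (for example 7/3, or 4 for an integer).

C = (32, 11)

1. C_x = 32  [[A, B, C are collinear ⇒ 3x+5y-151=0] ∩ [|C−(17, 20)|²=306]]
2. C_y = 11  [[A, B, C are collinear ⇒ 3x+5y-151=0] ∩ [|C−(17, 20)|²=306]]
   so C = (32, 11)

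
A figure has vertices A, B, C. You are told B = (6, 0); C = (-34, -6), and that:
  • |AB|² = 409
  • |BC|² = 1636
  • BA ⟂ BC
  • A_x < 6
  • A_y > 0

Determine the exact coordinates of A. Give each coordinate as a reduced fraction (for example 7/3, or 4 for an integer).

1. A_x = 3  [[BA ⟂ BC ⇒ -40x-6y+240=0] ∩ [|A−(6, 0)|²=409]]
2. A_y = 20  [[BA ⟂ BC ⇒ -40x-6y+240=0] ∩ [|A−(6, 0)|²=409]]
   so A = (3, 20)

A = (3, 20)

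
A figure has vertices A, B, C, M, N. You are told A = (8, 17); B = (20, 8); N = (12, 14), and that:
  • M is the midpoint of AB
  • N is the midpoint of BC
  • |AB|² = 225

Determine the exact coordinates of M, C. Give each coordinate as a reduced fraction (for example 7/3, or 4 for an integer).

M = (14, 25/2)
C = (4, 20)

1. M_x = 14  [2·M = A+B = (8, 17)+(20, 8)]
2. M_y = 25/2  [2·M = A+B = (8, 17)+(20, 8)]
   so M = (14, 25/2)
3. C_x = 4  [C = 2·N−B = 2·(12, 14)−(20, 8)]
4. C_y = 20  [C = 2·N−B = 2·(12, 14)−(20, 8)]
   so C = (4, 20)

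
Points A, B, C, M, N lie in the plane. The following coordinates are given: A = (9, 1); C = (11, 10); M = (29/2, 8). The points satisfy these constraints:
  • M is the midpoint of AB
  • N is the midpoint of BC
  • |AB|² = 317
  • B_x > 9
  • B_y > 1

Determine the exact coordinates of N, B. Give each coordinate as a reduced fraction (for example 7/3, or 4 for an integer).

N = (31/2, 25/2)
B = (20, 15)

1. B_x = 20  [B = 2·M−A = 2·(29/2, 8)−(9, 1)]
2. B_y = 15  [B = 2·M−A = 2·(29/2, 8)−(9, 1)]
   so B = (20, 15)
3. N_x = 31/2  [2·N = B+C = (20, 15)+(11, 10)]
4. N_y = 25/2  [2·N = B+C = (20, 15)+(11, 10)]
   so N = (31/2, 25/2)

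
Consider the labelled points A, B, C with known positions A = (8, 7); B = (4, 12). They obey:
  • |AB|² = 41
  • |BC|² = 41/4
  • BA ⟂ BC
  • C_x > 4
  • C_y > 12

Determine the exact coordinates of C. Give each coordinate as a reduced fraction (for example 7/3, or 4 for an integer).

C = (13/2, 14)

1. C_x = 13/2  [[BA ⟂ BC ⇒ 4x-5y+44=0] ∩ [|C−(4, 12)|²=41/4]]
2. C_y = 14  [[BA ⟂ BC ⇒ 4x-5y+44=0] ∩ [|C−(4, 12)|²=41/4]]
   so C = (13/2, 14)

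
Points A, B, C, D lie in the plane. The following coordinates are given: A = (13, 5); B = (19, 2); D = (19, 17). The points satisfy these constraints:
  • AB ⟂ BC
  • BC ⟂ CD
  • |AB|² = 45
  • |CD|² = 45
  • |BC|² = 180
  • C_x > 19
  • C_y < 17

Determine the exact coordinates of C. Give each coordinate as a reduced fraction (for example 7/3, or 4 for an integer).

1. C_x = 25  [[AB ⟂ BC ⇒ 6x-3y-108=0] ∩ [|C−(19, 17)|²=45]]
2. C_y = 14  [[AB ⟂ BC ⇒ 6x-3y-108=0] ∩ [|C−(19, 17)|²=45]]
   so C = (25, 14)

C = (25, 14)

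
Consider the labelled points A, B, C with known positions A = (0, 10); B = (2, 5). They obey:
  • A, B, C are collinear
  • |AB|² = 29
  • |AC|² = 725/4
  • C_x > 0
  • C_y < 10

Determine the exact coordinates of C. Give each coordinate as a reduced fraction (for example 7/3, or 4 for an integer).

1. C_x = 5  [[A, B, C are collinear ⇒ 5x+2y-20=0] ∩ [|C−(0, 10)|²=725/4]]
2. C_y = -5/2  [[A, B, C are collinear ⇒ 5x+2y-20=0] ∩ [|C−(0, 10)|²=725/4]]
   so C = (5, -5/2)

C = (5, -5/2)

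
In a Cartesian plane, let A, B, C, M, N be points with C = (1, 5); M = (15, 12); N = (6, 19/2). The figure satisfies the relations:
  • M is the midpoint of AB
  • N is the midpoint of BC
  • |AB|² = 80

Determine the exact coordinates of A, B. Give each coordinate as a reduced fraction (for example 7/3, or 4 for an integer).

A = (19, 10)
B = (11, 14)

1. B_x = 11  [B = 2·N−C = 2·(6, 19/2)−(1, 5)]
2. B_y = 14  [B = 2·N−C = 2·(6, 19/2)−(1, 5)]
   so B = (11, 14)
3. A_x = 19  [A = 2·M−B = 2·(15, 12)−(11, 14)]
4. A_y = 10  [A = 2·M−B = 2·(15, 12)−(11, 14)]
   so A = (19, 10)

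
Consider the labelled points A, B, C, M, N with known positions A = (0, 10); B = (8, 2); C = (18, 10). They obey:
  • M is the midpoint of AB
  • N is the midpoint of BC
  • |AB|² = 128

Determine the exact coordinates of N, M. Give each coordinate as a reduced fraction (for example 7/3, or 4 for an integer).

1. M_x = 4  [2·M = A+B = (0, 10)+(8, 2)]
2. M_y = 6  [2·M = A+B = (0, 10)+(8, 2)]
   so M = (4, 6)
3. N_x = 13  [2·N = B+C = (8, 2)+(18, 10)]
4. N_y = 6  [2·N = B+C = (8, 2)+(18, 10)]
   so N = (13, 6)

N = (13, 6)
M = (4, 6)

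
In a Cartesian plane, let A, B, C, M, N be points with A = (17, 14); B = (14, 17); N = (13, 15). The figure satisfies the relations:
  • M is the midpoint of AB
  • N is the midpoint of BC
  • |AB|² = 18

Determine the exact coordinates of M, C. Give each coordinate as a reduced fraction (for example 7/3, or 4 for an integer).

M = (31/2, 31/2)
C = (12, 13)

1. M_x = 31/2  [2·M = A+B = (17, 14)+(14, 17)]
2. M_y = 31/2  [2·M = A+B = (17, 14)+(14, 17)]
   so M = (31/2, 31/2)
3. C_x = 12  [C = 2·N−B = 2·(13, 15)−(14, 17)]
4. C_y = 13  [C = 2·N−B = 2·(13, 15)−(14, 17)]
   so C = (12, 13)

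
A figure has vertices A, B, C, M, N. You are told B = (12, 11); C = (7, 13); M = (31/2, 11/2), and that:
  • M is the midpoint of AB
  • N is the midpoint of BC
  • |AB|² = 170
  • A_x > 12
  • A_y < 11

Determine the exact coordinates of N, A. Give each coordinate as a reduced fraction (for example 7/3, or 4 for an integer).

N = (19/2, 12)
A = (19, 0)

1. A_x = 19  [A = 2·M−B = 2·(31/2, 11/2)−(12, 11)]
2. A_y = 0  [A = 2·M−B = 2·(31/2, 11/2)−(12, 11)]
   so A = (19, 0)
3. N_x = 19/2  [2·N = B+C = (12, 11)+(7, 13)]
4. N_y = 12  [2·N = B+C = (12, 11)+(7, 13)]
   so N = (19/2, 12)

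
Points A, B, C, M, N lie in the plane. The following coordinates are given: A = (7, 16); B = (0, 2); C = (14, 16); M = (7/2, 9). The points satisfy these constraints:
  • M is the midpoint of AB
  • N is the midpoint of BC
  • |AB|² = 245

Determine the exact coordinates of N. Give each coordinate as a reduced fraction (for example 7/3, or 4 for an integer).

1. N_x = 7  [2·N = B+C = (0, 2)+(14, 16)]
2. N_y = 9  [2·N = B+C = (0, 2)+(14, 16)]
   so N = (7, 9)

N = (7, 9)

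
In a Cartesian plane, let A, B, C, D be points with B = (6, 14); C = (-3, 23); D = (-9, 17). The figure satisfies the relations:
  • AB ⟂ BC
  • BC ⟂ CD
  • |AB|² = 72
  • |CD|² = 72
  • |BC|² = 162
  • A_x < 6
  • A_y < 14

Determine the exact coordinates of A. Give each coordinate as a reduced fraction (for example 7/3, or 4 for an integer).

1. A_x = 0  [[AB ⟂ BC ⇒ 9x-9y+72=0] ∩ [|A−(6, 14)|²=72]]
2. A_y = 8  [[AB ⟂ BC ⇒ 9x-9y+72=0] ∩ [|A−(6, 14)|²=72]]
   so A = (0, 8)

A = (0, 8)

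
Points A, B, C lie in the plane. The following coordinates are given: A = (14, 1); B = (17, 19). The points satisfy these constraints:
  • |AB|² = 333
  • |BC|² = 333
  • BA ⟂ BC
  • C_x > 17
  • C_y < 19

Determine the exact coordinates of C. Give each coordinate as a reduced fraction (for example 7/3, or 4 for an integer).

1. C_x = 35  [[BA ⟂ BC ⇒ -3x-18y+393=0] ∩ [|C−(17, 19)|²=333]]
2. C_y = 16  [[BA ⟂ BC ⇒ -3x-18y+393=0] ∩ [|C−(17, 19)|²=333]]
   so C = (35, 16)

C = (35, 16)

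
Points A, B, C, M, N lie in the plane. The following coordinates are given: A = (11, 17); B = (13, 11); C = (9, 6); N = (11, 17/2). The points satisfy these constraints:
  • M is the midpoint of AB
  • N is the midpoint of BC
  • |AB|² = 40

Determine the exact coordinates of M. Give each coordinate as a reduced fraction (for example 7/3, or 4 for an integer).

M = (12, 14)

1. M_x = 12  [2·M = A+B = (11, 17)+(13, 11)]
2. M_y = 14  [2·M = A+B = (11, 17)+(13, 11)]
   so M = (12, 14)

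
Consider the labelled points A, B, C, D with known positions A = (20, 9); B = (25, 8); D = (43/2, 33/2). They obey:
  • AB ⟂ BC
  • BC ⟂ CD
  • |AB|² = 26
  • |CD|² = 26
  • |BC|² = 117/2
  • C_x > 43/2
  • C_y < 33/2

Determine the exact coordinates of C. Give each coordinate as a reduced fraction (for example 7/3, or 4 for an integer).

1. C_x = 53/2  [[AB ⟂ BC ⇒ 5x-1y-117=0] ∩ [|C−(43/2, 33/2)|²=26]]
2. C_y = 31/2  [[AB ⟂ BC ⇒ 5x-1y-117=0] ∩ [|C−(43/2, 33/2)|²=26]]
   so C = (53/2, 31/2)

C = (53/2, 31/2)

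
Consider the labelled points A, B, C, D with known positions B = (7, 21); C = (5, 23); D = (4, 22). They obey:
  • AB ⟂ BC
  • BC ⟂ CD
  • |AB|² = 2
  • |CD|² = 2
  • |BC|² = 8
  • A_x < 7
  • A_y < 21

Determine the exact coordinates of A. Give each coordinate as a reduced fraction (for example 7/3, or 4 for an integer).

1. A_x = 6  [[AB ⟂ BC ⇒ 2x-2y+28=0] ∩ [|A−(7, 21)|²=2]]
2. A_y = 20  [[AB ⟂ BC ⇒ 2x-2y+28=0] ∩ [|A−(7, 21)|²=2]]
   so A = (6, 20)

A = (6, 20)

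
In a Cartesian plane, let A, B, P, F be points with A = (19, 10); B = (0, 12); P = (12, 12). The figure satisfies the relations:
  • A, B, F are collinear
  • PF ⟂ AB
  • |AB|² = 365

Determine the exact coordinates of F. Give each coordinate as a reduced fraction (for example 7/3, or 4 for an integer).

1. F_x = 4332/365  [[A, B, F are collinear ⇒ -2x-19y+228=0] ∩ [PF ⟂ AB ⇒ -19x+2y+204=0]]
2. F_y = 3924/365  [[A, B, F are collinear ⇒ -2x-19y+228=0] ∩ [PF ⟂ AB ⇒ -19x+2y+204=0]]
   so F = (4332/365, 3924/365)

F = (4332/365, 3924/365)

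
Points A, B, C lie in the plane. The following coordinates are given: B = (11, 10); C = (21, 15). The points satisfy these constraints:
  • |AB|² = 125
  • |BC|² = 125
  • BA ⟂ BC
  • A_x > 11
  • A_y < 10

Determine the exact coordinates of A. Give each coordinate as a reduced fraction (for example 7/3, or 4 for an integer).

1. A_x = 16  [[BA ⟂ BC ⇒ 10x+5y-160=0] ∩ [|A−(11, 10)|²=125]]
2. A_y = 0  [[BA ⟂ BC ⇒ 10x+5y-160=0] ∩ [|A−(11, 10)|²=125]]
   so A = (16, 0)

A = (16, 0)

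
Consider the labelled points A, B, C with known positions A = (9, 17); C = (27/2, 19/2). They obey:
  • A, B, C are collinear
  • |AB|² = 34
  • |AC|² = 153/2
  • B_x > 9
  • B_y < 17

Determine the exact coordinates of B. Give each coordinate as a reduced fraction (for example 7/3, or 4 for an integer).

1. B_x = 12  [[A, B, C are collinear ⇒ -15/2x-9/2y+144=0] ∩ [|B−(9, 17)|²=34]]
2. B_y = 12  [[A, B, C are collinear ⇒ -15/2x-9/2y+144=0] ∩ [|B−(9, 17)|²=34]]
   so B = (12, 12)

B = (12, 12)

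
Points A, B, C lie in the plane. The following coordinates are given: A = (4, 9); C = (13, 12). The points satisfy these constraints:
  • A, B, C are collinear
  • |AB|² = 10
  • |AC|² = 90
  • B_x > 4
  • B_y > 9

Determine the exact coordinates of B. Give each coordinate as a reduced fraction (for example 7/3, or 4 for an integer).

B = (7, 10)

1. B_x = 7  [[A, B, C are collinear ⇒ 3x-9y+69=0] ∩ [|B−(4, 9)|²=10]]
2. B_y = 10  [[A, B, C are collinear ⇒ 3x-9y+69=0] ∩ [|B−(4, 9)|²=10]]
   so B = (7, 10)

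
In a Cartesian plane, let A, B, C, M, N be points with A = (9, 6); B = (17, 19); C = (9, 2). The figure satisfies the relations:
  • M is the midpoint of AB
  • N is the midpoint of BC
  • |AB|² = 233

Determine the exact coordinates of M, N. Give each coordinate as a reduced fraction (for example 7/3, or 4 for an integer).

M = (13, 25/2)
N = (13, 21/2)

1. M_x = 13  [2·M = A+B = (9, 6)+(17, 19)]
2. M_y = 25/2  [2·M = A+B = (9, 6)+(17, 19)]
   so M = (13, 25/2)
3. N_x = 13  [2·N = B+C = (17, 19)+(9, 2)]
4. N_y = 21/2  [2·N = B+C = (17, 19)+(9, 2)]
   so N = (13, 21/2)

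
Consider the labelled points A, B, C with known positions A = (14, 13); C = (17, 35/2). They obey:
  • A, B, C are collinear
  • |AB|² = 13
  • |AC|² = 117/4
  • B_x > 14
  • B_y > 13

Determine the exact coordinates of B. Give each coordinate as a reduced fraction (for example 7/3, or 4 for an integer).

B = (16, 16)

1. B_x = 16  [[A, B, C are collinear ⇒ 9/2x-3y-24=0] ∩ [|B−(14, 13)|²=13]]
2. B_y = 16  [[A, B, C are collinear ⇒ 9/2x-3y-24=0] ∩ [|B−(14, 13)|²=13]]
   so B = (16, 16)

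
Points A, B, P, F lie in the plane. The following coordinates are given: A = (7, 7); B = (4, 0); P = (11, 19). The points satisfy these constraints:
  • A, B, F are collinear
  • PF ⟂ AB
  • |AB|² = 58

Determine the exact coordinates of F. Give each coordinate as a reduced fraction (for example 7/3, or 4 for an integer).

F = (347/29, 539/29)

1. F_x = 347/29  [[A, B, F are collinear ⇒ 7x-3y-28=0] ∩ [PF ⟂ AB ⇒ -3x-7y+166=0]]
2. F_y = 539/29  [[A, B, F are collinear ⇒ 7x-3y-28=0] ∩ [PF ⟂ AB ⇒ -3x-7y+166=0]]
   so F = (347/29, 539/29)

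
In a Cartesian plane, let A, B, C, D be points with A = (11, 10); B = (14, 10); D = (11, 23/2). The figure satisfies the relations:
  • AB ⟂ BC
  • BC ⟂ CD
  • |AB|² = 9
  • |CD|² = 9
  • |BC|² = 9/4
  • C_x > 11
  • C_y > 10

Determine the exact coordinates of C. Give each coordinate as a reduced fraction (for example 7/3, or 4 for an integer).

1. C_x = 14  [[AB ⟂ BC ⇒ 3x-42=0] ∩ [|C−(11, 23/2)|²=9]]
2. C_y = 23/2  [[AB ⟂ BC ⇒ 3x-42=0] ∩ [|C−(11, 23/2)|²=9]]
   so C = (14, 23/2)

C = (14, 23/2)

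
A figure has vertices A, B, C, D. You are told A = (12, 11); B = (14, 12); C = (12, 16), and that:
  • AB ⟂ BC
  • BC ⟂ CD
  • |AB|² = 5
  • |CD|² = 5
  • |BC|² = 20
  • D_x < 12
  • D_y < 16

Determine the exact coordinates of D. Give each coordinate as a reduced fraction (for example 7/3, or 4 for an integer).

D = (10, 15)

1. D_x = 10  [[BC ⟂ CD ⇒ -2x+4y-40=0] ∩ [|D−(12, 16)|²=5]]
2. D_y = 15  [[BC ⟂ CD ⇒ -2x+4y-40=0] ∩ [|D−(12, 16)|²=5]]
   so D = (10, 15)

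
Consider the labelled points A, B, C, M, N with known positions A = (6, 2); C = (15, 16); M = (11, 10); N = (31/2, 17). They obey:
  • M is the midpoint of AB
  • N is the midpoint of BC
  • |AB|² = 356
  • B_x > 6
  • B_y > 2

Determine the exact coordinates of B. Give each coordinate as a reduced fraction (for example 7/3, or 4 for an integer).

1. B_x = 16  [B = 2·M−A = 2·(11, 10)−(6, 2)]
2. B_y = 18  [B = 2·M−A = 2·(11, 10)−(6, 2)]
   so B = (16, 18)

B = (16, 18)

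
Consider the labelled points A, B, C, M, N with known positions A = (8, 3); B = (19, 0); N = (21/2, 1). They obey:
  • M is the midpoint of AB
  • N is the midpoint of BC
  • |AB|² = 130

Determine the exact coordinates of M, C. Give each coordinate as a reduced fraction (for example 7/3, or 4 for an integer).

1. M_x = 27/2  [2·M = A+B = (8, 3)+(19, 0)]
2. M_y = 3/2  [2·M = A+B = (8, 3)+(19, 0)]
   so M = (27/2, 3/2)
3. C_x = 2  [C = 2·N−B = 2·(21/2, 1)−(19, 0)]
4. C_y = 2  [C = 2·N−B = 2·(21/2, 1)−(19, 0)]
   so C = (2, 2)

M = (27/2, 3/2)
C = (2, 2)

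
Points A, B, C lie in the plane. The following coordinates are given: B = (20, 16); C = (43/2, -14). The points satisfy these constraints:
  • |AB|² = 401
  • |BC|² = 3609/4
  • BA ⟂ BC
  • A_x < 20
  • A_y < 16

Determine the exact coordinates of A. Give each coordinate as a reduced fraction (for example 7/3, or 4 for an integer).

1. A_x = 0  [[BA ⟂ BC ⇒ 3/2x-30y+450=0] ∩ [|A−(20, 16)|²=401]]
2. A_y = 15  [[BA ⟂ BC ⇒ 3/2x-30y+450=0] ∩ [|A−(20, 16)|²=401]]
   so A = (0, 15)

A = (0, 15)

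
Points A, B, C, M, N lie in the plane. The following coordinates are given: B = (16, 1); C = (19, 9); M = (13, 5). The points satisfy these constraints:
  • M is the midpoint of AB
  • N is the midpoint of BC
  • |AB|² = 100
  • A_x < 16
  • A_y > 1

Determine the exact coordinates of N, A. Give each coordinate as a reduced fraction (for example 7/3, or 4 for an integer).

N = (35/2, 5)
A = (10, 9)

1. A_x = 10  [A = 2·M−B = 2·(13, 5)−(16, 1)]
2. A_y = 9  [A = 2·M−B = 2·(13, 5)−(16, 1)]
   so A = (10, 9)
3. N_x = 35/2  [2·N = B+C = (16, 1)+(19, 9)]
4. N_y = 5  [2·N = B+C = (16, 1)+(19, 9)]
   so N = (35/2, 5)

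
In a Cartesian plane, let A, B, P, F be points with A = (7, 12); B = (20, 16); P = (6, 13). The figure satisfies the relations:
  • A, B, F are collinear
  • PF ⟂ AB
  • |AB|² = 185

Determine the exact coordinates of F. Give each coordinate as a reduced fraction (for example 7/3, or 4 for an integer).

F = (1178/185, 2184/185)

1. F_x = 1178/185  [[A, B, F are collinear ⇒ -4x+13y-128=0] ∩ [PF ⟂ AB ⇒ 13x+4y-130=0]]
2. F_y = 2184/185  [[A, B, F are collinear ⇒ -4x+13y-128=0] ∩ [PF ⟂ AB ⇒ 13x+4y-130=0]]
   so F = (1178/185, 2184/185)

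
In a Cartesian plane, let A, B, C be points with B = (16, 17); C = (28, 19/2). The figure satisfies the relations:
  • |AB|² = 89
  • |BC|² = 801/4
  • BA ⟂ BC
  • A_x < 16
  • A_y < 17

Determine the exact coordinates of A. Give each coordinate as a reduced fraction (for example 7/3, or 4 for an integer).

A = (11, 9)

1. A_x = 11  [[BA ⟂ BC ⇒ 12x-15/2y-129/2=0] ∩ [|A−(16, 17)|²=89]]
2. A_y = 9  [[BA ⟂ BC ⇒ 12x-15/2y-129/2=0] ∩ [|A−(16, 17)|²=89]]
   so A = (11, 9)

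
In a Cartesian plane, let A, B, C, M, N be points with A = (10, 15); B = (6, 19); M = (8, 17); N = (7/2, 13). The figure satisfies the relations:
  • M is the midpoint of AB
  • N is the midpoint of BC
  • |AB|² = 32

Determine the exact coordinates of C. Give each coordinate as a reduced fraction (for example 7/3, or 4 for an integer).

1. C_x = 1  [C = 2·N−B = 2·(7/2, 13)−(6, 19)]
2. C_y = 7  [C = 2·N−B = 2·(7/2, 13)−(6, 19)]
   so C = (1, 7)

C = (1, 7)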